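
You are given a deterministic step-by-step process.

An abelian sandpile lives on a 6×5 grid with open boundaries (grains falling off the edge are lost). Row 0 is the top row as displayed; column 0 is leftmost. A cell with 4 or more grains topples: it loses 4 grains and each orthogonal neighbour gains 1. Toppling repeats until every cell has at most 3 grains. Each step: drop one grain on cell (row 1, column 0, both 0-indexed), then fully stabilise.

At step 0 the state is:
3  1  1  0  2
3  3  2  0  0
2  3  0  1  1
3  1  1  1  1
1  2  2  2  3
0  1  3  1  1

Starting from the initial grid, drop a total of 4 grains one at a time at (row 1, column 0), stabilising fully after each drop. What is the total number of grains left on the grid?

gen 0: 3  1  1  0  2
3  3  2  0  0
2  3  0  1  1
3  1  1  1  1
1  2  2  2  3
0  1  3  1  1
gen 1: 0  3  1  0  2
3  1  3  0  0
1  1  1  1  1
0  3  1  1  1
2  2  2  2  3
0  1  3  1  1
gen 2: 1  3  1  0  2
0  2  3  0  0
2  1  1  1  1
0  3  1  1  1
2  2  2  2  3
0  1  3  1  1
gen 3: 1  3  1  0  2
1  2  3  0  0
2  1  1  1  1
0  3  1  1  1
2  2  2  2  3
0  1  3  1  1
gen 4: 1  3  1  0  2
2  2  3  0  0
2  1  1  1  1
0  3  1  1  1
2  2  2  2  3
0  1  3  1  1

43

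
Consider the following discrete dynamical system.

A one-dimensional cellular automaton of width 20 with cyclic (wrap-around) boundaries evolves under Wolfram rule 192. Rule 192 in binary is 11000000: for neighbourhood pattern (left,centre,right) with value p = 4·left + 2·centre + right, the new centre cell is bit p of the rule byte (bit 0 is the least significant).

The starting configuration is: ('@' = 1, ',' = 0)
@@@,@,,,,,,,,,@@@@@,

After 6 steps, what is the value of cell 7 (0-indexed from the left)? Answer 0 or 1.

0

t=0: @@@,@,,,,,,,,,@@@@@,
t=1: ,@@,,,,,,,,,,,,@@@@,
t=2: ,,@,,,,,,,,,,,,,@@@,
t=3: ,,,,,,,,,,,,,,,,,@@,
t=4: ,,,,,,,,,,,,,,,,,,@,
t=5: ,,,,,,,,,,,,,,,,,,,,
t=6: ,,,,,,,,,,,,,,,,,,,,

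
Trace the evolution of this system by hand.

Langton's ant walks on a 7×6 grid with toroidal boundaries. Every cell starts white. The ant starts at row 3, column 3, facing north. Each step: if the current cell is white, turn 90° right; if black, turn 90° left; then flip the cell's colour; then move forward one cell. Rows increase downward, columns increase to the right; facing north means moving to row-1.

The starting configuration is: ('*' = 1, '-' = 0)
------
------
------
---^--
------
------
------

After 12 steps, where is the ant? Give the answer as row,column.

[0] ------
------
------
---^--
------
------
------
[1] ------
------
------
---*>-
------
------
------
[2] ------
------
------
---**-
----v-
------
------
[3] ------
------
------
---**-
---<*-
------
------
[4] ------
------
------
---^*-
---**-
------
------
[5] ------
------
------
--<-*-
---**-
------
------
[6] ------
------
--^---
--*-*-
---**-
------
------
[7] ------
------
--*>--
--*-*-
---**-
------
------
[8] ------
------
--**--
--*v*-
---**-
------
------
[9] ------
------
--**--
--<**-
---**-
------
------
[10] ------
------
--**--
---**-
--v**-
------
------
[11] ------
------
--**--
---**-
-<***-
------
------
[12] ------
------
--**--
-^-**-
-****-
------
------

3,1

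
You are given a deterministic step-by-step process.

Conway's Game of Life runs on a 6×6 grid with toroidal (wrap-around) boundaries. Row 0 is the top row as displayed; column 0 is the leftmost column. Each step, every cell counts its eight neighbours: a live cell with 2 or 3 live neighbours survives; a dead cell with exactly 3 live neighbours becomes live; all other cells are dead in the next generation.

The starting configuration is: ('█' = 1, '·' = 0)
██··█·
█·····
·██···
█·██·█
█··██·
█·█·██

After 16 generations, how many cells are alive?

[0] ██··█·
█·····
·██···
█·██·█
█··██·
█·█·██
[1] ···██·
█·█··█
··██·█
█····█
······
··█···
[2] ·█████
███··█
··██··
█···██
······
···█··
[3] ·····█
·····█
··██··
···███
····██
···█··
[4] ····█·
····█·
··██·█
··█··█
·····█
·····█
[5] ····██
····██
··██·█
█·██·█
█···██
····██
[6] █··█··
█·····
·██···
··█···
·█····
···█··
[7] ······
█·█···
·██···
··█···
··█···
··█···
[8] ·█····
··█···
··██··
··██··
·███··
······
[9] ······
·███··
·█····
····█·
·█·█··
·█····
[10] ·█····
·██···
·█·█··
··█···
··█···
··█···
[11] ·█····
██····
·█·█··
·███··
·███··
·██···
[12] ······
██····
···█··
█···█·
█·····
█··█··
[13] ██····
······
██···█
·····█
██····
······
[14] ······
·····█
█····█
·····█
█·····
······
[15] ······
█····█
█···██
·····█
······
······
[16] ······
█···█·
····█·
█···██
······
······

6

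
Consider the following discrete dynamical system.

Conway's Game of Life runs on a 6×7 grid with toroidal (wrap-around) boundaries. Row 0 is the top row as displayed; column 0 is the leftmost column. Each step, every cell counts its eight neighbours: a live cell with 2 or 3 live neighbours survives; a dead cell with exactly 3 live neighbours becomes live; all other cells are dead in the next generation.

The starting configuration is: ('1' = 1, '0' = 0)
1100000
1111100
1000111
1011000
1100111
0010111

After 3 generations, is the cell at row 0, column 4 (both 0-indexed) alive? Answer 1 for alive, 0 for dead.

1

t=0: 1100000
1111100
1000111
1011000
1100111
0010111
t=1: 0000000
0011100
0000010
0011000
0000000
0011100
t=2: 0000000
0001100
0000000
0000000
0000100
0001000
t=3: 0001100
0000000
0000000
0000000
0000000
0000000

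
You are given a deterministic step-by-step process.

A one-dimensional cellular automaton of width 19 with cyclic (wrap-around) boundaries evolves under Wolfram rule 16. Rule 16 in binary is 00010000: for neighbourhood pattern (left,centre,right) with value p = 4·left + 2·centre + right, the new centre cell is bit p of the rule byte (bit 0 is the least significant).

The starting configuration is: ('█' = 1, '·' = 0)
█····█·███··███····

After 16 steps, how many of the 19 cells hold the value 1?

step 0: █····█·███··███····
step 1: ·█········█····█···
step 2: ··█········█····█··
step 3: ···█········█····█·
step 4: ····█········█····█
step 5: █····█········█····
step 6: ·█····█········█···
step 7: ··█····█········█··
step 8: ···█····█········█·
step 9: ····█····█········█
step 10: █····█····█········
step 11: ·█····█····█·······
step 12: ··█····█····█······
step 13: ···█····█····█·····
step 14: ····█····█····█····
step 15: ·····█····█····█···
step 16: ······█····█····█··

3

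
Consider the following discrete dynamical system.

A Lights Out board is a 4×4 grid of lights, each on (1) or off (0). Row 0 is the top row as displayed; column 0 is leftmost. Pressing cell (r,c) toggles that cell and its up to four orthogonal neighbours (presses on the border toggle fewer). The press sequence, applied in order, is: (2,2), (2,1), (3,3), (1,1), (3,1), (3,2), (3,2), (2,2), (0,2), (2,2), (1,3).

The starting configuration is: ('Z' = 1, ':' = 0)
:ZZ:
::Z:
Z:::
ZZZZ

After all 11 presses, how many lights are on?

6

[0] :ZZ:
::Z:
Z:::
ZZZZ
[1] :ZZ:
::::
ZZZZ
ZZ:Z
[2] :ZZ:
:Z::
:::Z
Z::Z
[3] :ZZ:
:Z::
::::
Z:Z:
[4] ::Z:
Z:Z:
:Z::
Z:Z:
[5] ::Z:
Z:Z:
::::
:Z::
[6] ::Z:
Z:Z:
::Z:
::ZZ
[7] ::Z:
Z:Z:
::::
:Z::
[8] ::Z:
Z:::
:ZZZ
:ZZ:
[9] :Z:Z
Z:Z:
:ZZZ
:ZZ:
[10] :Z:Z
Z:::
::::
:Z::
[11] :Z::
Z:ZZ
:::Z
:Z::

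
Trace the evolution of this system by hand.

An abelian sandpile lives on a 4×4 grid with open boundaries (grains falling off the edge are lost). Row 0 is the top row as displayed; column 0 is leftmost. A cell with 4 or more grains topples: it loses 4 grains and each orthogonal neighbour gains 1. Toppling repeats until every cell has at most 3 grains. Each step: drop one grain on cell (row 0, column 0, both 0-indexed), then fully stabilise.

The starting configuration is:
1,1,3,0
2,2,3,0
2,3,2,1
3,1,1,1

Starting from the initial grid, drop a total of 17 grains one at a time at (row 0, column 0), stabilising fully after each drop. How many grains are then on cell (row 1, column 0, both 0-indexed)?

[0] 1,1,3,0
2,2,3,0
2,3,2,1
3,1,1,1
[1] 2,1,3,0
2,2,3,0
2,3,2,1
3,1,1,1
[2] 3,1,3,0
2,2,3,0
2,3,2,1
3,1,1,1
[3] 0,2,3,0
3,2,3,0
2,3,2,1
3,1,1,1
[4] 1,2,3,0
3,2,3,0
2,3,2,1
3,1,1,1
[5] 2,2,3,0
3,2,3,0
2,3,2,1
3,1,1,1
[6] 3,2,3,0
3,2,3,0
2,3,2,1
3,1,1,1
[7] 1,3,3,0
0,3,3,0
3,3,2,1
3,1,1,1
[8] 2,3,3,0
0,3,3,0
3,3,2,1
3,1,1,1
[9] 3,3,3,0
0,3,3,0
3,3,2,1
3,1,1,1
[10] 1,2,1,1
3,2,2,1
1,2,0,2
0,3,2,1
[11] 2,2,1,1
3,2,2,1
1,2,0,2
0,3,2,1
[12] 3,2,1,1
3,2,2,1
1,2,0,2
0,3,2,1
[13] 1,3,1,1
0,3,2,1
2,2,0,2
0,3,2,1
[14] 2,3,1,1
0,3,2,1
2,2,0,2
0,3,2,1
[15] 3,3,1,1
0,3,2,1
2,2,0,2
0,3,2,1
[16] 1,1,2,1
2,0,3,1
2,3,0,2
0,3,2,1
[17] 2,1,2,1
2,0,3,1
2,3,0,2
0,3,2,1

2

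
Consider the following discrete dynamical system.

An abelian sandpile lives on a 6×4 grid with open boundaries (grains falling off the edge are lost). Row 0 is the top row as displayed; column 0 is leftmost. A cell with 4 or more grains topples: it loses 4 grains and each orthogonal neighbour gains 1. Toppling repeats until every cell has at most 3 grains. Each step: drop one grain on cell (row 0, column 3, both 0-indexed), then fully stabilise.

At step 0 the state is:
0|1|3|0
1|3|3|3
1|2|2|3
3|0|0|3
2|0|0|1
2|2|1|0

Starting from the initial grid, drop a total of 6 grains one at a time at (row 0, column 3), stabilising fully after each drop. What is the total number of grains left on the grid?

34

k=0  0|1|3|0
1|3|3|3
1|2|2|3
3|0|0|3
2|0|0|1
2|2|1|0
k=1  0|1|3|1
1|3|3|3
1|2|2|3
3|0|0|3
2|0|0|1
2|2|1|0
k=2  0|1|3|2
1|3|3|3
1|2|2|3
3|0|0|3
2|0|0|1
2|2|1|0
k=3  0|1|3|3
1|3|3|3
1|2|2|3
3|0|0|3
2|0|0|1
2|2|1|0
k=4  0|3|1|2
2|1|3|2
2|0|1|2
3|1|2|0
2|0|0|2
2|2|1|0
k=5  0|3|1|3
2|1|3|2
2|0|1|2
3|1|2|0
2|0|0|2
2|2|1|0
k=6  0|3|2|0
2|1|3|3
2|0|1|2
3|1|2|0
2|0|0|2
2|2|1|0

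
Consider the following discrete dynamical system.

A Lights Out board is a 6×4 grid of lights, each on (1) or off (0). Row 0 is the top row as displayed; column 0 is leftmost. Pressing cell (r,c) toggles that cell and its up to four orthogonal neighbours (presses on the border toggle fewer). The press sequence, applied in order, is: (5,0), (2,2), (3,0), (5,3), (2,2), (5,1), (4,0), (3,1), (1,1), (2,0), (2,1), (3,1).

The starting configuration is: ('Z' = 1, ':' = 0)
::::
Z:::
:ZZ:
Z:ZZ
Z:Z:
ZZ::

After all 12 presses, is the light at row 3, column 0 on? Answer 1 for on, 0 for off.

0

k=0  ::::
Z:::
:ZZ:
Z:ZZ
Z:Z:
ZZ::
k=1  ::::
Z:::
:ZZ:
Z:ZZ
::Z:
::::
k=2  ::::
Z:Z:
:::Z
Z::Z
::Z:
::::
k=3  ::::
Z:Z:
Z::Z
:Z:Z
Z:Z:
::::
k=4  ::::
Z:Z:
Z::Z
:Z:Z
Z:ZZ
::ZZ
k=5  ::::
Z:::
ZZZ:
:ZZZ
Z:ZZ
::ZZ
k=6  ::::
Z:::
ZZZ:
:ZZZ
ZZZZ
ZZ:Z
k=7  ::::
Z:::
ZZZ:
ZZZZ
::ZZ
:Z:Z
k=8  ::::
Z:::
Z:Z:
:::Z
:ZZZ
:Z:Z
k=9  :Z::
:ZZ:
ZZZ:
:::Z
:ZZZ
:Z:Z
k=10  :Z::
ZZZ:
::Z:
Z::Z
:ZZZ
:Z:Z
k=11  :Z::
Z:Z:
ZZ::
ZZ:Z
:ZZZ
:Z:Z
k=12  :Z::
Z:Z:
Z:::
::ZZ
::ZZ
:Z:Z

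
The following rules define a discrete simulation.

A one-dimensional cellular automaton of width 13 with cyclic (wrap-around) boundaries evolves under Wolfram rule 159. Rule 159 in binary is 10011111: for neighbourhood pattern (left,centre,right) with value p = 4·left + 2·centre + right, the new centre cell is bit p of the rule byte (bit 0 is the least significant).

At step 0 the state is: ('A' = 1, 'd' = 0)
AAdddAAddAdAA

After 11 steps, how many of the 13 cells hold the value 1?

10

[0] AAdddAAddAdAA
[1] AdAAAAdAAAdAA
[2] ddAAAddAAddAA
[3] AAAAdAAAdAAAd
[4] AAAddAAddAAdd
[5] AAdAAAdAAAdAA
[6] AddAAddAAddAA
[7] dAAAdAAAdAAAA
[8] dAAddAAddAAAd
[9] AAdAAAdAAAAdA
[10] AddAAddAAAddA
[11] dAAAdAAAAdAAA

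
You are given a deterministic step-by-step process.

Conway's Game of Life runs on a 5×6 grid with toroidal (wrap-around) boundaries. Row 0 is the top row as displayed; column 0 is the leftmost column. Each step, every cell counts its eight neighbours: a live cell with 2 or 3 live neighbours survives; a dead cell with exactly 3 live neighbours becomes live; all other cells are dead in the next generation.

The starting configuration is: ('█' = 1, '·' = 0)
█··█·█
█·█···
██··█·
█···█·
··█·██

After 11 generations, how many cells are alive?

[0] █··█·█
█·█···
██··█·
█···█·
··█·██
[1] █·██··
··███·
█··█··
█···█·
·█····
[2] ····█·
····██
·██···
██···█
████·█
[3] ·██···
···███
·██·█·
···███
··██··
[4] ·█····
█···██
█·█···
·█···█
·█····
[5] ·█···█
█····█
····█·
·██···
·██···
[6] ·██··█
█···██
██···█
·███··
······
[7] ·█··██
··█·█·
···█··
·██···
█··█··
[8] ███·██
··█·██
·█·█··
·███··
█··███
[9] ··█···
······
██····
·█···█
······
[10] ······
·█····
██····
·█····
······
[11] ······
██····
███···
██····
······

7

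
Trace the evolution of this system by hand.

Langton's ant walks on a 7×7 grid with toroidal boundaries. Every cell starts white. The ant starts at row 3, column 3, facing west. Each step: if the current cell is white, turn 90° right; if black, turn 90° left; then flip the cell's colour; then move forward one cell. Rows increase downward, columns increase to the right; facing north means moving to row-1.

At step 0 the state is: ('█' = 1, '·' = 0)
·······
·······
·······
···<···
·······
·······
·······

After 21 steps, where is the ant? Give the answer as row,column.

t=0: ·······
·······
·······
···<···
·······
·······
·······
t=1: ·······
·······
···^···
···█···
·······
·······
·······
t=2: ·······
·······
···█>··
···█···
·······
·······
·······
t=3: ·······
·······
···██··
···█v··
·······
·······
·······
t=4: ·······
·······
···██··
···<█··
·······
·······
·······
t=5: ·······
·······
···██··
····█··
···v···
·······
·······
t=6: ·······
·······
···██··
····█··
··<█···
·······
·······
t=7: ·······
·······
···██··
··^·█··
··██···
·······
·······
t=8: ·······
·······
···██··
··█>█··
··██···
·······
·······
t=9: ·······
·······
···██··
··███··
··█v···
·······
·······
t=10: ·······
·······
···██··
··███··
··█·>··
·······
·······
t=11: ·······
·······
···██··
··███··
··█·█··
····v··
·······
t=12: ·······
·······
···██··
··███··
··█·█··
···<█··
·······
t=13: ·······
·······
···██··
··███··
··█^█··
···██··
·······
t=14: ·······
·······
···██··
··███··
··██>··
···██··
·······
t=15: ·······
·······
···██··
··██^··
··██···
···██··
·······
t=16: ·······
·······
···██··
··█<···
··██···
···██··
·······
t=17: ·······
·······
···██··
··█····
··█v···
···██··
·······
t=18: ·······
·······
···██··
··█····
··█·>··
···██··
·······
t=19: ·······
·······
···██··
··█····
··█·█··
···█v··
·······
t=20: ·······
·······
···██··
··█····
··█·█··
···█·>·
·······
t=21: ·······
·······
···██··
··█····
··█·█··
···█·█·
·····v·

6,5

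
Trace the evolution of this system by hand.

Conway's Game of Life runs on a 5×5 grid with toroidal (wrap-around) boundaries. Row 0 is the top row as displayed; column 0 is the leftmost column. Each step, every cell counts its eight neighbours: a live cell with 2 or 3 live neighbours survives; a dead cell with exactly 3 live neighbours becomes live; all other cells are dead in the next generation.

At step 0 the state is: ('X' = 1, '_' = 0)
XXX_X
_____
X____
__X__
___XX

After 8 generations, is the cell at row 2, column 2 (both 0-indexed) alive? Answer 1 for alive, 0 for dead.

0

t=0: XXX_X
_____
X____
__X__
___XX
t=1: XXX_X
____X
_____
___XX
____X
t=2: _X__X
_X_XX
___XX
___XX
_XX__
t=3: _X__X
_____
_____
X___X
_XX_X
t=4: _XXX_
_____
_____
XX_XX
_XX_X
t=5: XX_X_
__X__
X___X
_X_XX
_____
t=6: _XX__
__XX_
XXX_X
___XX
_X_X_
t=7: _X___
____X
XX___
_____
XX_XX
t=8: _XXX_
_X___
X____
__X__
XXX_X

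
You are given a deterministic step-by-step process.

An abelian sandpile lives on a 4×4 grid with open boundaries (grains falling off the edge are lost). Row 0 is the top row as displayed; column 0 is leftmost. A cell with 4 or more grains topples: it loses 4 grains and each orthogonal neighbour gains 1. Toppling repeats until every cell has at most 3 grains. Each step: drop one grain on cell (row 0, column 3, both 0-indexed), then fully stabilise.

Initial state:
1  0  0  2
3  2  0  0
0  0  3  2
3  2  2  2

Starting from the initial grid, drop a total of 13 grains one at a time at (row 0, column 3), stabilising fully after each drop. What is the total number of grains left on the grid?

29

k=0  1  0  0  2
3  2  0  0
0  0  3  2
3  2  2  2
k=1  1  0  0  3
3  2  0  0
0  0  3  2
3  2  2  2
k=2  1  0  1  0
3  2  0  1
0  0  3  2
3  2  2  2
k=3  1  0  1  1
3  2  0  1
0  0  3  2
3  2  2  2
k=4  1  0  1  2
3  2  0  1
0  0  3  2
3  2  2  2
k=5  1  0  1  3
3  2  0  1
0  0  3  2
3  2  2  2
k=6  1  0  2  0
3  2  0  2
0  0  3  2
3  2  2  2
k=7  1  0  2  1
3  2  0  2
0  0  3  2
3  2  2  2
k=8  1  0  2  2
3  2  0  2
0  0  3  2
3  2  2  2
k=9  1  0  2  3
3  2  0  2
0  0  3  2
3  2  2  2
k=10  1  0  3  0
3  2  0  3
0  0  3  2
3  2  2  2
k=11  1  0  3  1
3  2  0  3
0  0  3  2
3  2  2  2
k=12  1  0  3  2
3  2  0  3
0  0  3  2
3  2  2  2
k=13  1  0  3  3
3  2  0  3
0  0  3  2
3  2  2  2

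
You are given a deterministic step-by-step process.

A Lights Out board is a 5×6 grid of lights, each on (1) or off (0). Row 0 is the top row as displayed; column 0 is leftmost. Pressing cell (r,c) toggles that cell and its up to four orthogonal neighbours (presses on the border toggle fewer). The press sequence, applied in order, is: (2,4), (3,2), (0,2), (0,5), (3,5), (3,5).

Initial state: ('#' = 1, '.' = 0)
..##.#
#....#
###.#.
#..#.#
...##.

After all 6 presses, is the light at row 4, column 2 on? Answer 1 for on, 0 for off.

gen 0: ..##.#
#....#
###.#.
#..#.#
...##.
gen 1: ..##.#
#...##
####.#
#..###
...##.
gen 2: ..##.#
#...##
##.#.#
###.##
..###.
gen 3: .#...#
#.#.##
##.#.#
###.##
..###.
gen 4: .#..#.
#.#.#.
##.#.#
###.##
..###.
gen 5: .#..#.
#.#.#.
##.#..
###...
..####
gen 6: .#..#.
#.#.#.
##.#.#
###.##
..###.

1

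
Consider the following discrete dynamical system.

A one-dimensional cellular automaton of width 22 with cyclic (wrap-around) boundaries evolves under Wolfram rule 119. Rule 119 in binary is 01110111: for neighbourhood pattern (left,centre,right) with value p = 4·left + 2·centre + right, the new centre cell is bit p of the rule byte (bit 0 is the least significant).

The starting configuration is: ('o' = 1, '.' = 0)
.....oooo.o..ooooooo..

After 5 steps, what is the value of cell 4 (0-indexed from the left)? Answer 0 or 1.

0

0) .....oooo.o..ooooooo..
1) ooooo...ooooo......ooo
2) ....oooo....ooooooo...
3) oooo...ooooo......oooo
4) ...oooo....ooooooo....
5) ooo...ooooo......ooooo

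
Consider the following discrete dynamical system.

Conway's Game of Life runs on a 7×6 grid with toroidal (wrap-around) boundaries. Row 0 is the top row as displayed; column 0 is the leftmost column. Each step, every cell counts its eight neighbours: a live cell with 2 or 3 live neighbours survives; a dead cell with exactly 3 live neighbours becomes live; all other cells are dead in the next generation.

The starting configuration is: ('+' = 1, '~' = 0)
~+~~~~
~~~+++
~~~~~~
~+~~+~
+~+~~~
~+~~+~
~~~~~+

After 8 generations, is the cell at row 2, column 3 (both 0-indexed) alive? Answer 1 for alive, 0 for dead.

gen 0: ~+~~~~
~~~+++
~~~~~~
~+~~+~
+~+~~~
~+~~+~
~~~~~+
gen 1: +~~~~+
~~~~+~
~~~+~+
~+~~~~
+~++~+
++~~~+
+~~~~~
gen 2: +~~~~+
+~~~+~
~~~~+~
~+~+~+
~~+~++
~~+~+~
~~~~~~
gen 3: +~~~~+
+~~~+~
+~~++~
+~++~+
+++~~+
~~~~++
~~~~~+
gen 4: +~~~+~
++~++~
+~+~~~
~~~~~~
~~+~~~
~+~~+~
~~~~~~
gen 5: ++~++~
+~+++~
+~++~+
~+~~~~
~~~~~~
~~~~~~
~~~~~+
gen 6: ++~~~~
~~~~~~
+~~~~+
+++~~~
~~~~~~
~~~~~~
+~~~++
gen 7: ++~~~~
~+~~~+
+~~~~+
++~~~+
~+~~~~
~~~~~+
++~~~+
gen 8: ~~+~~~
~+~~~+
~~~~+~
~+~~~+
~+~~~+
~+~~~+
~+~~~+

0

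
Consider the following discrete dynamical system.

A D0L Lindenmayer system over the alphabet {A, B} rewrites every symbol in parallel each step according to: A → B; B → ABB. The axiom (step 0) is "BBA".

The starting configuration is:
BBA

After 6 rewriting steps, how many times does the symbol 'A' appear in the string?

169

t=0: BBA
t=1: ABBABBB
t=2: BABBABBBABBABBABB
t=3: ABBBABBABBBABBABBABBBABBABBBABBABBBABBABB
t=4: BABBABBABBBABBABBBABBABBABBBABBABBBABBABBBABBABBABBBABBABBBABBABBABBBABBABBBABBABBABBBABBABBBABBABB
t=5: ABBBABBABBBABBABBBABBABBABBBABBABBBABBABBABBBABBABBBABBABB…ABBBABBABBBABBABBBABBABBABBBABBABBBABBABBABBBABBABBBABBABB  (len 239)
t=6: BABBABBABBBABBABBBABBABBABBBABBABBBABBABBABBBABBABBBABBABB…ABBBABBABBBABBABBBABBABBABBBABBABBBABBABBABBBABBABBBABBABB  (len 577)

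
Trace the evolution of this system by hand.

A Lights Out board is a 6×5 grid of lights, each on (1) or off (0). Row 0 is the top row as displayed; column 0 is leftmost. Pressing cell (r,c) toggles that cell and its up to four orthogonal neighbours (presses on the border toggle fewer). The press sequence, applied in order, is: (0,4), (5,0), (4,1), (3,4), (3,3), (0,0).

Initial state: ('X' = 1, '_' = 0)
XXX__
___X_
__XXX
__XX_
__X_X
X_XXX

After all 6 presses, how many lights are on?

[0] XXX__
___X_
__XXX
__XX_
__X_X
X_XXX
[1] XXXXX
___XX
__XXX
__XX_
__X_X
X_XXX
[2] XXXXX
___XX
__XXX
__XX_
X_X_X
_XXXX
[3] XXXXX
___XX
__XXX
_XXX_
_X__X
__XXX
[4] XXXXX
___XX
__XX_
_XX_X
_X___
__XXX
[5] XXXXX
___XX
__X__
_X_X_
_X_X_
__XXX
[6] __XXX
X__XX
__X__
_X_X_
_X_X_
__XXX

14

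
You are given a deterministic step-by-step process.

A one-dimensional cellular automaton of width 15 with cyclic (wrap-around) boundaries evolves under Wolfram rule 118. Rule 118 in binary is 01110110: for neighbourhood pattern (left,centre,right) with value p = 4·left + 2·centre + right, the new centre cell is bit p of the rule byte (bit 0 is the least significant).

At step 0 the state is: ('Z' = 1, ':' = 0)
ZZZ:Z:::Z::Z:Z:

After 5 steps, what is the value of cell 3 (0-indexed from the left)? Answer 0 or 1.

gen 0: ZZZ:Z:::Z::Z:Z:
gen 1: ::ZZZZ:ZZZZZZZZ
gen 2: ZZ:::ZZ:::::::Z
gen 3: :ZZ:Z:ZZ:::::Z:
gen 4: Z:ZZZZ:ZZ:::ZZZ
gen 5: ZZ:::ZZ:ZZ:Z:::

0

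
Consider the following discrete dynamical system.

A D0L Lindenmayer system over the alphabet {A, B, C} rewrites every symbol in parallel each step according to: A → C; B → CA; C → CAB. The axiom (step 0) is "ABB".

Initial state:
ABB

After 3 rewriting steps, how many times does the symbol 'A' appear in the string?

step 0: ABB
step 1: CCACA
step 2: CABCABCCABC
step 3: CABCCACABCCACABCABCCACAB

8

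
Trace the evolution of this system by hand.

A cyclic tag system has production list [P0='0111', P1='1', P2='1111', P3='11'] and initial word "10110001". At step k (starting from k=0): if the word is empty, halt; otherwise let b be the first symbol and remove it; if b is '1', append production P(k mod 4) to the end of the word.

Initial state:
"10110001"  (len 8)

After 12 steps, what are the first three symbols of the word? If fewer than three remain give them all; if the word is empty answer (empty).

gen 0: "10110001"  (len 8)
gen 1: "01100010111"  (len 11)
gen 2: "1100010111"  (len 10)
gen 3: "1000101111111"  (len 13)
gen 4: "00010111111111"  (len 14)
gen 5: "0010111111111"  (len 13)
gen 6: "010111111111"  (len 12)
gen 7: "10111111111"  (len 11)
gen 8: "011111111111"  (len 12)
gen 9: "11111111111"  (len 11)
gen 10: "11111111111"  (len 11)
gen 11: "11111111111111"  (len 14)
gen 12: "111111111111111"  (len 15)

111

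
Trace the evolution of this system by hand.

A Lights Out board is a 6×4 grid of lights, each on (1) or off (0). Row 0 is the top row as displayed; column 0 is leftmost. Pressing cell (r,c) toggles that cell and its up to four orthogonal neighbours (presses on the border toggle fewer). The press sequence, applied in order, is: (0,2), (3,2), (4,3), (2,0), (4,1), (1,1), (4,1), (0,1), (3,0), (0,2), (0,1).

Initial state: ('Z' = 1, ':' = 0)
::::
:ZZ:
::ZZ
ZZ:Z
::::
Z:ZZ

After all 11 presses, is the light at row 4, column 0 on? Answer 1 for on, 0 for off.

step 0: ::::
:ZZ:
::ZZ
ZZ:Z
::::
Z:ZZ
step 1: :ZZZ
:Z::
::ZZ
ZZ:Z
::::
Z:ZZ
step 2: :ZZZ
:Z::
:::Z
Z:Z:
::Z:
Z:ZZ
step 3: :ZZZ
:Z::
:::Z
Z:ZZ
:::Z
Z:Z:
step 4: :ZZZ
ZZ::
ZZ:Z
::ZZ
:::Z
Z:Z:
step 5: :ZZZ
ZZ::
ZZ:Z
:ZZZ
ZZZZ
ZZZ:
step 6: ::ZZ
::Z:
Z::Z
:ZZZ
ZZZZ
ZZZ:
step 7: ::ZZ
::Z:
Z::Z
::ZZ
:::Z
Z:Z:
step 8: ZZ:Z
:ZZ:
Z::Z
::ZZ
:::Z
Z:Z:
step 9: ZZ:Z
:ZZ:
:::Z
ZZZZ
Z::Z
Z:Z:
step 10: Z:Z:
:Z::
:::Z
ZZZZ
Z::Z
Z:Z:
step 11: :Z::
::::
:::Z
ZZZZ
Z::Z
Z:Z:

1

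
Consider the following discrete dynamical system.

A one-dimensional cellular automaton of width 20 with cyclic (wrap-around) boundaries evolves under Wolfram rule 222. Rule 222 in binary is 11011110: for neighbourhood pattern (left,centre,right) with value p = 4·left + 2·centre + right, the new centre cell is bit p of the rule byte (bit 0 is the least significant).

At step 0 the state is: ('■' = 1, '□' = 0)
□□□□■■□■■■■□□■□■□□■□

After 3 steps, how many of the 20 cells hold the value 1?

0) □□□□■■□■■■■□□■□■□□■□
1) □□□■■■□■■■■■■■□■■■■■
2) ■□■■■■□■■■■■■■□■■■■■
3) ■□■■■■□■■■■■■■□■■■■■

17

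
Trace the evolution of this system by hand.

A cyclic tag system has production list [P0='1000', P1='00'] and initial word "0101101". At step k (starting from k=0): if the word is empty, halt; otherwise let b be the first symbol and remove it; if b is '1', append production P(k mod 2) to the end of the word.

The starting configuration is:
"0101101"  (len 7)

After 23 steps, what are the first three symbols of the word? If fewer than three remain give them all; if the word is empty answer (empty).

(empty)

gen 0: "0101101"  (len 7)
gen 1: "101101"  (len 6)
gen 2: "0110100"  (len 7)
gen 3: "110100"  (len 6)
gen 4: "1010000"  (len 7)
gen 5: "0100001000"  (len 10)
gen 6: "100001000"  (len 9)
gen 7: "000010001000"  (len 12)
gen 8: "00010001000"  (len 11)
gen 9: "0010001000"  (len 10)
gen 10: "010001000"  (len 9)
gen 11: "10001000"  (len 8)
gen 12: "000100000"  (len 9)
gen 13: "00100000"  (len 8)
gen 14: "0100000"  (len 7)
gen 15: "100000"  (len 6)
gen 16: "0000000"  (len 7)
gen 17: "000000"  (len 6)
gen 18: "00000"  (len 5)
gen 19: "0000"  (len 4)
gen 20: "000"  (len 3)
gen 21: "00"  (len 2)
gen 22: "0"  (len 1)
gen 23: (halted — word empty)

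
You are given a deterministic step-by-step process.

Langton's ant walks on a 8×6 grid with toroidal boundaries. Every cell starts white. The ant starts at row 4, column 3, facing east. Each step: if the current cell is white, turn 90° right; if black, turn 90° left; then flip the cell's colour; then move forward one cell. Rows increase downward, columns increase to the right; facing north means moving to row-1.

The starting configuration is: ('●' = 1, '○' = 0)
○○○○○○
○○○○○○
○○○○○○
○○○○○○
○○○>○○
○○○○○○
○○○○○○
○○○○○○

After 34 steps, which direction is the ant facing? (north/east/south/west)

step 0: ○○○○○○
○○○○○○
○○○○○○
○○○○○○
○○○>○○
○○○○○○
○○○○○○
○○○○○○
step 1: ○○○○○○
○○○○○○
○○○○○○
○○○○○○
○○○●○○
○○○v○○
○○○○○○
○○○○○○
step 2: ○○○○○○
○○○○○○
○○○○○○
○○○○○○
○○○●○○
○○<●○○
○○○○○○
○○○○○○
step 3: ○○○○○○
○○○○○○
○○○○○○
○○○○○○
○○^●○○
○○●●○○
○○○○○○
○○○○○○
step 4: ○○○○○○
○○○○○○
○○○○○○
○○○○○○
○○●>○○
○○●●○○
○○○○○○
○○○○○○
step 5: ○○○○○○
○○○○○○
○○○○○○
○○○^○○
○○●○○○
○○●●○○
○○○○○○
○○○○○○
step 6: ○○○○○○
○○○○○○
○○○○○○
○○○●>○
○○●○○○
○○●●○○
○○○○○○
○○○○○○
step 7: ○○○○○○
○○○○○○
○○○○○○
○○○●●○
○○●○v○
○○●●○○
○○○○○○
○○○○○○
step 8: ○○○○○○
○○○○○○
○○○○○○
○○○●●○
○○●<●○
○○●●○○
○○○○○○
○○○○○○
step 9: ○○○○○○
○○○○○○
○○○○○○
○○○^●○
○○●●●○
○○●●○○
○○○○○○
○○○○○○
step 10: ○○○○○○
○○○○○○
○○○○○○
○○<○●○
○○●●●○
○○●●○○
○○○○○○
○○○○○○
step 11: ○○○○○○
○○○○○○
○○^○○○
○○●○●○
○○●●●○
○○●●○○
○○○○○○
○○○○○○
step 12: ○○○○○○
○○○○○○
○○●>○○
○○●○●○
○○●●●○
○○●●○○
○○○○○○
○○○○○○
step 13: ○○○○○○
○○○○○○
○○●●○○
○○●v●○
○○●●●○
○○●●○○
○○○○○○
○○○○○○
step 14: ○○○○○○
○○○○○○
○○●●○○
○○<●●○
○○●●●○
○○●●○○
○○○○○○
○○○○○○
step 15: ○○○○○○
○○○○○○
○○●●○○
○○○●●○
○○v●●○
○○●●○○
○○○○○○
○○○○○○
step 16: ○○○○○○
○○○○○○
○○●●○○
○○○●●○
○○○>●○
○○●●○○
○○○○○○
○○○○○○
step 17: ○○○○○○
○○○○○○
○○●●○○
○○○^●○
○○○○●○
○○●●○○
○○○○○○
○○○○○○
step 18: ○○○○○○
○○○○○○
○○●●○○
○○<○●○
○○○○●○
○○●●○○
○○○○○○
○○○○○○
step 19: ○○○○○○
○○○○○○
○○^●○○
○○●○●○
○○○○●○
○○●●○○
○○○○○○
○○○○○○
step 20: ○○○○○○
○○○○○○
○<○●○○
○○●○●○
○○○○●○
○○●●○○
○○○○○○
○○○○○○
step 21: ○○○○○○
○^○○○○
○●○●○○
○○●○●○
○○○○●○
○○●●○○
○○○○○○
○○○○○○
step 22: ○○○○○○
○●>○○○
○●○●○○
○○●○●○
○○○○●○
○○●●○○
○○○○○○
○○○○○○
step 23: ○○○○○○
○●●○○○
○●v●○○
○○●○●○
○○○○●○
○○●●○○
○○○○○○
○○○○○○
step 24: ○○○○○○
○●●○○○
○<●●○○
○○●○●○
○○○○●○
○○●●○○
○○○○○○
○○○○○○
step 25: ○○○○○○
○●●○○○
○○●●○○
○v●○●○
○○○○●○
○○●●○○
○○○○○○
○○○○○○
step 26: ○○○○○○
○●●○○○
○○●●○○
<●●○●○
○○○○●○
○○●●○○
○○○○○○
○○○○○○
step 27: ○○○○○○
○●●○○○
^○●●○○
●●●○●○
○○○○●○
○○●●○○
○○○○○○
○○○○○○
step 28: ○○○○○○
○●●○○○
●>●●○○
●●●○●○
○○○○●○
○○●●○○
○○○○○○
○○○○○○
step 29: ○○○○○○
○●●○○○
●●●●○○
●v●○●○
○○○○●○
○○●●○○
○○○○○○
○○○○○○
step 30: ○○○○○○
○●●○○○
●●●●○○
●○>○●○
○○○○●○
○○●●○○
○○○○○○
○○○○○○
step 31: ○○○○○○
○●●○○○
●●^●○○
●○○○●○
○○○○●○
○○●●○○
○○○○○○
○○○○○○
step 32: ○○○○○○
○●●○○○
●<○●○○
●○○○●○
○○○○●○
○○●●○○
○○○○○○
○○○○○○
step 33: ○○○○○○
○●●○○○
●○○●○○
●v○○●○
○○○○●○
○○●●○○
○○○○○○
○○○○○○
step 34: ○○○○○○
○●●○○○
●○○●○○
<●○○●○
○○○○●○
○○●●○○
○○○○○○
○○○○○○

west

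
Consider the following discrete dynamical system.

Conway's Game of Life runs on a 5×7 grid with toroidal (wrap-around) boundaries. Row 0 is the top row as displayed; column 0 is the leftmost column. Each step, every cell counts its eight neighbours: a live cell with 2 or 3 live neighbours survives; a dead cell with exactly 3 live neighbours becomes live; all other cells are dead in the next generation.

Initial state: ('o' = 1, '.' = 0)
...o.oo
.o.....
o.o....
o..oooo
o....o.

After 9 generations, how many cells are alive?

4

gen 0: ...o.oo
.o.....
o.o....
o..oooo
o....o.
gen 1: o...ooo
ooo...o
o.oooo.
o..ooo.
o..o...
gen 2: ..oooo.
..o....
.......
o....o.
oo.o...
gen 3: ....o..
..o.o..
.......
oo....o
oo.o.o.
gen 4: .oo.oo.
...o...
oo.....
.oo...o
.oo.oo.
gen 5: .o...o.
o..oo..
oo.....
...o.oo
....o.o
gen 6: o..o.oo
o.o.o.o
oooo.o.
....ooo
o...o.o
gen 7: ...o...
.......
..o....
..o....
...o...
gen 8: .......
.......
.......
..oo...
..oo...
gen 9: .......
.......
.......
..oo...
..oo...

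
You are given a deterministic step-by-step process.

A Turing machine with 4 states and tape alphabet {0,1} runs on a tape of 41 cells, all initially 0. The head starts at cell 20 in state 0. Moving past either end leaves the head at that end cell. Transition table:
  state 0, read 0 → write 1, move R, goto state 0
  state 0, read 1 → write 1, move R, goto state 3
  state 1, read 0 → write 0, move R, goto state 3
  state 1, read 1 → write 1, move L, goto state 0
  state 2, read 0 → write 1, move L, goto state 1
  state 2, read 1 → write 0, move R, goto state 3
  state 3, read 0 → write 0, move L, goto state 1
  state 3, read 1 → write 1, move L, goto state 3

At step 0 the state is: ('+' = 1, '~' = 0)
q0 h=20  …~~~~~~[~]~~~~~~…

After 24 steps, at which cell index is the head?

t=0: q0 h=20  …~~~~~~[~]~~~~~~…
t=1: q0 h=21  …~~~~~+[~]~~~~~~…
t=2: q0 h=22  …~~~~++[~]~~~~~~…
t=3: q0 h=23  …~~~+++[~]~~~~~~…
t=4: q0 h=24  …~~++++[~]~~~~~~…
t=5: q0 h=25  …~+++++[~]~~~~~~…
t=6: q0 h=26  …++++++[~]~~~~~~…
t=7: q0 h=27  …++++++[~]~~~~~~…
t=8: q0 h=28  …++++++[~]~~~~~~…
t=9: q0 h=29  …++++++[~]~~~~~~…
t=10: q0 h=30  …++++++[~]~~~~~~…
t=11: q0 h=31  …++++++[~]~~~~~~…
t=12: q0 h=32  …++++++[~]~~~~~~…
t=13: q0 h=33  …++++++[~]~~~~~~…
t=14: q0 h=34  …++++++[~]~~~~~~|
t=15: q0 h=35  …++++++[~]~~~~~|
t=16: q0 h=36  …++++++[~]~~~~|
t=17: q0 h=37  …++++++[~]~~~|
t=18: q0 h=38  …++++++[~]~~|
t=19: q0 h=39  …++++++[~]~|
t=20: q0 h=40  …++++++[~]|
t=21: q0 h=40  …++++++[+]|
t=22: q3 h=40  …++++++[+]|
t=23: q3 h=39  …++++++[+]+|
t=24: q3 h=38  …++++++[+]++|

38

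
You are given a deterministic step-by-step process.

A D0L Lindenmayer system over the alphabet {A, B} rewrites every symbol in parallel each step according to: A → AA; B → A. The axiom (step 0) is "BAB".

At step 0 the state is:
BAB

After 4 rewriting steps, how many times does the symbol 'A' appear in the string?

0) BAB
1) AAAA
2) AAAAAAAA
3) AAAAAAAAAAAAAAAA
4) AAAAAAAAAAAAAAAAAAAAAAAAAAAAAAAA

32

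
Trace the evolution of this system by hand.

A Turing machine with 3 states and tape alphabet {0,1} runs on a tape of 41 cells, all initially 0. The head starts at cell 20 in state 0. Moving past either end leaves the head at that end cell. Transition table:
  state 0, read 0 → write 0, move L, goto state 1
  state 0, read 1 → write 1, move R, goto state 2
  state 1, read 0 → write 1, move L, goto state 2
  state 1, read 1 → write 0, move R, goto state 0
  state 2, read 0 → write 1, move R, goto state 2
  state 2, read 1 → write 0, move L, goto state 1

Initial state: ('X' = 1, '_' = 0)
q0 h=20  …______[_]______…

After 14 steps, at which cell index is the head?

t=0: q0 h=20  …______[_]______…
t=1: q1 h=19  …______[_]______…
t=2: q2 h=18  …______[_]X_____…
t=3: q2 h=19  …_____X[X]______…
t=4: q1 h=18  …______[X]______…
t=5: q0 h=19  …______[_]______…
t=6: q1 h=18  …______[_]______…
t=7: q2 h=17  …______[_]X_____…
t=8: q2 h=18  …_____X[X]______…
t=9: q1 h=17  …______[X]______…
t=10: q0 h=18  …______[_]______…
t=11: q1 h=17  …______[_]______…
t=12: q2 h=16  …______[_]X_____…
t=13: q2 h=17  …_____X[X]______…
t=14: q1 h=16  …______[X]______…

16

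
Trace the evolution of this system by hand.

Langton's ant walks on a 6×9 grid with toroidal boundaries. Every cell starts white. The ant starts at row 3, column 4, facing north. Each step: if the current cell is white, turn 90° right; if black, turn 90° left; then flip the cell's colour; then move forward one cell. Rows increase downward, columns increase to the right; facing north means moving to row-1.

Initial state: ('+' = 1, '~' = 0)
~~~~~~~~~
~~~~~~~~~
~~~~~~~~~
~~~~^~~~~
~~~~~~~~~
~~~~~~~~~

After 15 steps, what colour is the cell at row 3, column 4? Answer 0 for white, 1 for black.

1

t=0: ~~~~~~~~~
~~~~~~~~~
~~~~~~~~~
~~~~^~~~~
~~~~~~~~~
~~~~~~~~~
t=1: ~~~~~~~~~
~~~~~~~~~
~~~~~~~~~
~~~~+>~~~
~~~~~~~~~
~~~~~~~~~
t=2: ~~~~~~~~~
~~~~~~~~~
~~~~~~~~~
~~~~++~~~
~~~~~v~~~
~~~~~~~~~
t=3: ~~~~~~~~~
~~~~~~~~~
~~~~~~~~~
~~~~++~~~
~~~~<+~~~
~~~~~~~~~
t=4: ~~~~~~~~~
~~~~~~~~~
~~~~~~~~~
~~~~^+~~~
~~~~++~~~
~~~~~~~~~
t=5: ~~~~~~~~~
~~~~~~~~~
~~~~~~~~~
~~~<~+~~~
~~~~++~~~
~~~~~~~~~
t=6: ~~~~~~~~~
~~~~~~~~~
~~~^~~~~~
~~~+~+~~~
~~~~++~~~
~~~~~~~~~
t=7: ~~~~~~~~~
~~~~~~~~~
~~~+>~~~~
~~~+~+~~~
~~~~++~~~
~~~~~~~~~
t=8: ~~~~~~~~~
~~~~~~~~~
~~~++~~~~
~~~+v+~~~
~~~~++~~~
~~~~~~~~~
t=9: ~~~~~~~~~
~~~~~~~~~
~~~++~~~~
~~~<++~~~
~~~~++~~~
~~~~~~~~~
t=10: ~~~~~~~~~
~~~~~~~~~
~~~++~~~~
~~~~++~~~
~~~v++~~~
~~~~~~~~~
t=11: ~~~~~~~~~
~~~~~~~~~
~~~++~~~~
~~~~++~~~
~~<+++~~~
~~~~~~~~~
t=12: ~~~~~~~~~
~~~~~~~~~
~~~++~~~~
~~^~++~~~
~~++++~~~
~~~~~~~~~
t=13: ~~~~~~~~~
~~~~~~~~~
~~~++~~~~
~~+>++~~~
~~++++~~~
~~~~~~~~~
t=14: ~~~~~~~~~
~~~~~~~~~
~~~++~~~~
~~++++~~~
~~+v++~~~
~~~~~~~~~
t=15: ~~~~~~~~~
~~~~~~~~~
~~~++~~~~
~~++++~~~
~~+~>+~~~
~~~~~~~~~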